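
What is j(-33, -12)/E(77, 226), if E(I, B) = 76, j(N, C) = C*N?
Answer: 99/19 ≈ 5.2105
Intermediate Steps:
j(-33, -12)/E(77, 226) = -12*(-33)/76 = 396*(1/76) = 99/19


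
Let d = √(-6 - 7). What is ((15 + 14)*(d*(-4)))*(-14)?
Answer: 1624*I*√13 ≈ 5855.4*I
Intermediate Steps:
d = I*√13 (d = √(-13) = I*√13 ≈ 3.6056*I)
((15 + 14)*(d*(-4)))*(-14) = ((15 + 14)*((I*√13)*(-4)))*(-14) = (29*(-4*I*√13))*(-14) = -116*I*√13*(-14) = 1624*I*√13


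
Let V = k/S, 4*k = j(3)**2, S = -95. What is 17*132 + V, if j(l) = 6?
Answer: 213171/95 ≈ 2243.9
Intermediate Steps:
k = 9 (k = (1/4)*6**2 = (1/4)*36 = 9)
V = -9/95 (V = 9/(-95) = 9*(-1/95) = -9/95 ≈ -0.094737)
17*132 + V = 17*132 - 9/95 = 2244 - 9/95 = 213171/95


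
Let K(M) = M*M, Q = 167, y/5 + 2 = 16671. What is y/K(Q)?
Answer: 83345/27889 ≈ 2.9885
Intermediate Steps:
y = 83345 (y = -10 + 5*16671 = -10 + 83355 = 83345)
K(M) = M**2
y/K(Q) = 83345/(167**2) = 83345/27889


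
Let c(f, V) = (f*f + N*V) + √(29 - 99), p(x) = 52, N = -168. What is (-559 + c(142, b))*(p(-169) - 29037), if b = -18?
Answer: -655901565 - 28985*I*√70 ≈ -6.559e+8 - 2.4251e+5*I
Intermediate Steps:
c(f, V) = f² - 168*V + I*√70 (c(f, V) = (f*f - 168*V) + √(29 - 99) = (f² - 168*V) + √(-70) = (f² - 168*V) + I*√70 = f² - 168*V + I*√70)
(-559 + c(142, b))*(p(-169) - 29037) = (-559 + (142² - 168*(-18) + I*√70))*(52 - 29037) = (-559 + (20164 + 3024 + I*√70))*(-28985) = (-559 + (23188 + I*√70))*(-28985) = (22629 + I*√70)*(-28985) = -655901565 - 28985*I*√70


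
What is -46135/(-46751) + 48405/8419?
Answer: 2651392720/393596669 ≈ 6.7363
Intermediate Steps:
-46135/(-46751) + 48405/8419 = -46135*(-1/46751) + 48405*(1/8419) = 46135/46751 + 48405/8419 = 2651392720/393596669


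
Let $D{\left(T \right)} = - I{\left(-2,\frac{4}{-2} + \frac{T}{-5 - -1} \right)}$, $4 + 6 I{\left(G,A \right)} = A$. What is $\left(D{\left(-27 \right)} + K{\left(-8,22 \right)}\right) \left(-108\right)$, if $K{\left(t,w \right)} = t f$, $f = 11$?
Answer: $\frac{19035}{2} \approx 9517.5$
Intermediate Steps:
$K{\left(t,w \right)} = 11 t$ ($K{\left(t,w \right)} = t 11 = 11 t$)
$I{\left(G,A \right)} = - \frac{2}{3} + \frac{A}{6}$
$D{\left(T \right)} = 1 + \frac{T}{24}$ ($D{\left(T \right)} = - (- \frac{2}{3} + \frac{\frac{4}{-2} + \frac{T}{-5 - -1}}{6}) = - (- \frac{2}{3} + \frac{4 \left(- \frac{1}{2}\right) + \frac{T}{-5 + 1}}{6}) = - (- \frac{2}{3} + \frac{-2 + \frac{T}{-4}}{6}) = - (- \frac{2}{3} + \frac{-2 + T \left(- \frac{1}{4}\right)}{6}) = - (- \frac{2}{3} + \frac{-2 - \frac{T}{4}}{6}) = - (- \frac{2}{3} - \left(\frac{1}{3} + \frac{T}{24}\right)) = - (-1 - \frac{T}{24}) = 1 + \frac{T}{24}$)
$\left(D{\left(-27 \right)} + K{\left(-8,22 \right)}\right) \left(-108\right) = \left(\left(1 + \frac{1}{24} \left(-27\right)\right) + 11 \left(-8\right)\right) \left(-108\right) = \left(\left(1 - \frac{9}{8}\right) - 88\right) \left(-108\right) = \left(- \frac{1}{8} - 88\right) \left(-108\right) = \left(- \frac{705}{8}\right) \left(-108\right) = \frac{19035}{2}$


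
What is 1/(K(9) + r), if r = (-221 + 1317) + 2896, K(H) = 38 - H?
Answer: 1/4021 ≈ 0.00024869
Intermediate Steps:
r = 3992 (r = 1096 + 2896 = 3992)
1/(K(9) + r) = 1/((38 - 1*9) + 3992) = 1/((38 - 9) + 3992) = 1/(29 + 3992) = 1/4021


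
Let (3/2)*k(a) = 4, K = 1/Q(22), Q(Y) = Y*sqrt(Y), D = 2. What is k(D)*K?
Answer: 2*sqrt(22)/363 ≈ 0.025843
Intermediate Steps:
Q(Y) = Y**(3/2)
K = sqrt(22)/484 (K = 1/(22**(3/2)) = 1/(22*sqrt(22)) = sqrt(22)/484 ≈ 0.0096909)
k(a) = 8/3 (k(a) = (2/3)*4 = 8/3)
k(D)*K = 8*(sqrt(22)/484)/3 = 2*sqrt(22)/363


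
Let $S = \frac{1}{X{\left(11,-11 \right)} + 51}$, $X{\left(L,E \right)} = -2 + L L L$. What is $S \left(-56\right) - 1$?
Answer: $- \frac{359}{345} \approx -1.0406$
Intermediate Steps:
$X{\left(L,E \right)} = -2 + L^{3}$ ($X{\left(L,E \right)} = -2 + L^{2} L = -2 + L^{3}$)
$S = \frac{1}{1380}$ ($S = \frac{1}{\left(-2 + 11^{3}\right) + 51} = \frac{1}{\left(-2 + 1331\right) + 51} = \frac{1}{1329 + 51} = \frac{1}{1380} \approx 0.00072464$)
$S \left(-56\right) - 1 = \frac{1}{1380} \left(-56\right) - 1 = - \frac{14}{345} - 1 = - \frac{359}{345}$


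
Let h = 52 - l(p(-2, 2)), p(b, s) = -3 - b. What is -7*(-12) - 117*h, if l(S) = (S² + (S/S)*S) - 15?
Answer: -7755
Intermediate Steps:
l(S) = -15 + S + S² (l(S) = (S² + 1*S) - 15 = (S² + S) - 15 = (S + S²) - 15 = -15 + S + S²)
h = 67 (h = 52 - (-15 + (-3 - 1*(-2)) + (-3 - 1*(-2))²) = 52 - (-15 + (-3 + 2) + (-3 + 2)²) = 52 - (-15 - 1 + (-1)²) = 52 - (-15 - 1 + 1) = 52 - 1*(-15) = 52 + 15 = 67)
-7*(-12) - 117*h = -7*(-12) - 117*67 = 84 - 7839 = -7755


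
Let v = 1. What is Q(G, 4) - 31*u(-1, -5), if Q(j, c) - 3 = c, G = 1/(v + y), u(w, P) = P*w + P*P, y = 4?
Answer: -923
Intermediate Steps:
u(w, P) = P² + P*w (u(w, P) = P*w + P² = P² + P*w)
G = ⅕ (G = 1/(1 + 4) = 1/5 = ⅕ ≈ 0.20000)
Q(j, c) = 3 + c
Q(G, 4) - 31*u(-1, -5) = (3 + 4) - (-155)*(-5 - 1) = 7 - (-155)*(-6) = 7 - 31*30 = 7 - 930 = -923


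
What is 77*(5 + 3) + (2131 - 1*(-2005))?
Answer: 4752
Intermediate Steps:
77*(5 + 3) + (2131 - 1*(-2005)) = 77*8 + (2131 + 2005) = 616 + 4136 = 4752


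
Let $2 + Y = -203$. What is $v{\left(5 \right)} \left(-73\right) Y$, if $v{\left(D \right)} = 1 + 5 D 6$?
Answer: $2259715$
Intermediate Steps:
$Y = -205$ ($Y = -2 - 203 = -205$)
$v{\left(D \right)} = 1 + 30 D$ ($v{\left(D \right)} = 1 + 5 \cdot 6 D = 1 + 30 D$)
$v{\left(5 \right)} \left(-73\right) Y = \left(1 + 30 \cdot 5\right) \left(-73\right) \left(-205\right) = \left(1 + 150\right) \left(-73\right) \left(-205\right) = 151 \left(-73\right) \left(-205\right) = \left(-11023\right) \left(-205\right) = 2259715$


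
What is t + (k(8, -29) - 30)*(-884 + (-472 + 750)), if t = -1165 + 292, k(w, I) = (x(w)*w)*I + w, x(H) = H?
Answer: 1137195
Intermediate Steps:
k(w, I) = w + I*w² (k(w, I) = (w*w)*I + w = w²*I + w = I*w² + w = w + I*w²)
t = -873
t + (k(8, -29) - 30)*(-884 + (-472 + 750)) = -873 + (8*(1 - 29*8) - 30)*(-884 + (-472 + 750)) = -873 + (8*(1 - 232) - 30)*(-884 + 278) = -873 + (8*(-231) - 30)*(-606) = -873 + (-1848 - 30)*(-606) = -873 - 1878*(-606) = -873 + 1138068 = 1137195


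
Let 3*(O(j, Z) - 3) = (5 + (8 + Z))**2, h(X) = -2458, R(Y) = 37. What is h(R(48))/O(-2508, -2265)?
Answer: -7374/5071513 ≈ -0.0014540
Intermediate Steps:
O(j, Z) = 3 + (13 + Z)**2/3 (O(j, Z) = 3 + (5 + (8 + Z))**2/3 = 3 + (13 + Z)**2/3)
h(R(48))/O(-2508, -2265) = -2458/(3 + (13 - 2265)**2/3) = -2458/(3 + (1/3)*(-2252)**2) = -2458/(3 + (1/3)*5071504) = -2458/(3 + 5071504/3) = -2458/5071513/3 = -2458*3/5071513 = -7374/5071513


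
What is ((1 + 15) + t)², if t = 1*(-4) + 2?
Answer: 196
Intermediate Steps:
t = -2 (t = -4 + 2 = -2)
((1 + 15) + t)² = ((1 + 15) - 2)² = (16 - 2)² = 14² = 196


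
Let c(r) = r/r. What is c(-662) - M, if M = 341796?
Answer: -341795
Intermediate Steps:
c(r) = 1
c(-662) - M = 1 - 1*341796 = 1 - 341796 = -341795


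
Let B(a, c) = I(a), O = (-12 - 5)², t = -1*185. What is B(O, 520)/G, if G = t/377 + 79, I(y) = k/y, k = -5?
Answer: -1885/8553822 ≈ -0.00022037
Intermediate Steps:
t = -185
O = 289 (O = (-17)² = 289)
I(y) = -5/y
B(a, c) = -5/a
G = 29598/377 (G = -185/377 + 79 = 29598/377 ≈ 78.509)
B(O, 520)/G = (-5/289)/(29598/377) = -5*1/289*(377/29598) = -5/289*377/29598 = -1885/8553822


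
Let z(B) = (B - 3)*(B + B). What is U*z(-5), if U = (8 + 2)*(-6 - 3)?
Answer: -7200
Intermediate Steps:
U = -90 (U = 10*(-9) = -90)
z(B) = 2*B*(-3 + B) (z(B) = (-3 + B)*(2*B) = 2*B*(-3 + B))
U*z(-5) = -180*(-5)*(-3 - 5) = -180*(-5)*(-8) = -90*80 = -7200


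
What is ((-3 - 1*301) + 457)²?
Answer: 23409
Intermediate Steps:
((-3 - 1*301) + 457)² = ((-3 - 301) + 457)² = (-304 + 457)² = 153² = 23409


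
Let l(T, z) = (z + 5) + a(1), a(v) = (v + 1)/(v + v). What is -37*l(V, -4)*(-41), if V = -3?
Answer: 3034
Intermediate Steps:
a(v) = (1 + v)/(2*v) (a(v) = (1 + v)/((2*v)) = (1 + v)*(1/(2*v)) = (1 + v)/(2*v))
l(T, z) = 6 + z (l(T, z) = (z + 5) + (½)*(1 + 1)/1 = (5 + z) + (½)*1*2 = (5 + z) + 1 = 6 + z)
-37*l(V, -4)*(-41) = -37*(6 - 4)*(-41) = -37*2*(-41) = -74*(-41) = 3034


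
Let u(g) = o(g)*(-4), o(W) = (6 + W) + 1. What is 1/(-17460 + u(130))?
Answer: -1/18008 ≈ -5.5531e-5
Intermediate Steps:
o(W) = 7 + W
u(g) = -28 - 4*g (u(g) = (7 + g)*(-4) = -28 - 4*g)
1/(-17460 + u(130)) = 1/(-17460 + (-28 - 4*130)) = 1/(-17460 + (-28 - 520)) = 1/(-17460 - 548) = 1/(-18008) = -1/18008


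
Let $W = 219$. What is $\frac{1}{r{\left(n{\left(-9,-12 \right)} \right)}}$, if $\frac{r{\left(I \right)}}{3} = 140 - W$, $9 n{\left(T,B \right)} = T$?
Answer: $- \frac{1}{237} \approx -0.0042194$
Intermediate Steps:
$n{\left(T,B \right)} = \frac{T}{9}$
$r{\left(I \right)} = -237$ ($r{\left(I \right)} = 3 \left(140 - 219\right) = 3 \left(-79\right) = -237$)
$\frac{1}{r{\left(n{\left(-9,-12 \right)} \right)}} = \frac{1}{-237} = - \frac{1}{237}$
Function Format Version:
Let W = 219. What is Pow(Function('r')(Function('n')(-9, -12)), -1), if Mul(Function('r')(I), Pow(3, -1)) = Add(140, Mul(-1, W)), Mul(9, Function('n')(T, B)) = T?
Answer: Rational(-1, 237) ≈ -0.0042194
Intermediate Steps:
Function('n')(T, B) = Mul(Rational(1, 9), T)
Function('r')(I) = -237 (Function('r')(I) = Mul(3, Add(140, Mul(-1, 219))) = Mul(3, Add(140, -219)) = Mul(3, -79) = -237)
Pow(Function('r')(Function('n')(-9, -12)), -1) = Pow(-237, -1) = Rational(-1, 237)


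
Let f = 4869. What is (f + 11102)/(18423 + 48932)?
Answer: 15971/67355 ≈ 0.23712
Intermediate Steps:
(f + 11102)/(18423 + 48932) = (4869 + 11102)/(18423 + 48932) = 15971/67355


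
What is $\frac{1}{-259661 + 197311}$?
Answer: $- \frac{1}{62350} \approx -1.6038 \cdot 10^{-5}$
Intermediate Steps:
$\frac{1}{-259661 + 197311} = \frac{1}{-62350} = - \frac{1}{62350}$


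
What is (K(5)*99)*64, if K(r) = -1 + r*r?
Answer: 152064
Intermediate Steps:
K(r) = -1 + r²
(K(5)*99)*64 = ((-1 + 5²)*99)*64 = ((-1 + 25)*99)*64 = (24*99)*64 = 2376*64 = 152064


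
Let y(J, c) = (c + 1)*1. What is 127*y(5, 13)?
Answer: 1778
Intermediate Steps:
y(J, c) = 1 + c (y(J, c) = (1 + c)*1 = 1 + c)
127*y(5, 13) = 127*(1 + 13) = 127*14 = 1778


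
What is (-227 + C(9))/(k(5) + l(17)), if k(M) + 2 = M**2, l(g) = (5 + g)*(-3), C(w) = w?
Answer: 218/43 ≈ 5.0698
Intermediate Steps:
l(g) = -15 - 3*g
k(M) = -2 + M**2
(-227 + C(9))/(k(5) + l(17)) = (-227 + 9)/((-2 + 5**2) + (-15 - 3*17)) = -218/((-2 + 25) + (-15 - 51)) = -218/(23 - 66) = -218/(-43) = -218*(-1/43) = 218/43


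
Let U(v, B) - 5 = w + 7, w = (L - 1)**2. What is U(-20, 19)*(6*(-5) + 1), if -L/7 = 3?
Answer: -14384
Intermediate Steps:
L = -21 (L = -7*3 = -21)
w = 484 (w = (-21 - 1)**2 = (-22)**2 = 484)
U(v, B) = 496 (U(v, B) = 5 + (484 + 7) = 5 + 491 = 496)
U(-20, 19)*(6*(-5) + 1) = 496*(6*(-5) + 1) = 496*(-30 + 1) = 496*(-29) = -14384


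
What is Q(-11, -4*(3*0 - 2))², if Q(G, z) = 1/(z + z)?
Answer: 1/256 ≈ 0.0039063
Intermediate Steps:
Q(G, z) = 1/(2*z)
Q(-11, -4*(3*0 - 2))² = (1/(2*((-4*(3*0 - 2)))))² = (1/(2*((-4*(0 - 2)))))² = (1/(2*((-4*(-2)))))² = ((½)/8)² = ((½)*(⅛))² = (1/16)² = 1/256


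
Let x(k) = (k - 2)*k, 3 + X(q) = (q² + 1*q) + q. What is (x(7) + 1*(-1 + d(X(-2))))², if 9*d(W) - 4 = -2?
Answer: 94864/81 ≈ 1171.2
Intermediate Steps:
X(q) = -3 + q² + 2*q (X(q) = -3 + ((q² + 1*q) + q) = -3 + ((q² + q) + q) = -3 + ((q + q²) + q) = -3 + (q² + 2*q) = -3 + q² + 2*q)
x(k) = k*(-2 + k) (x(k) = (-2 + k)*k = k*(-2 + k))
d(W) = 2/9 (d(W) = 4/9 + (⅑)*(-2) = 4/9 - 2/9 = 2/9)
(x(7) + 1*(-1 + d(X(-2))))² = (7*(-2 + 7) + 1*(-1 + 2/9))² = (7*5 + 1*(-7/9))² = (35 - 7/9)² = (308/9)² = 94864/81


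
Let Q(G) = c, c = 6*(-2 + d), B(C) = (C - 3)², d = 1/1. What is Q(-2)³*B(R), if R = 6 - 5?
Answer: -864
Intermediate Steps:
R = 1
d = 1
B(C) = (-3 + C)²
c = -6 (c = 6*(-2 + 1) = 6*(-1) = -6)
Q(G) = -6
Q(-2)³*B(R) = (-6)³*(-3 + 1)² = -216*(-2)² = -216*4 = -864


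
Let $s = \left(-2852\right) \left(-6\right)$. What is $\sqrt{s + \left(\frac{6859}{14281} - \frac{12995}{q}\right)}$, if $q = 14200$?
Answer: $\frac{\sqrt{7036936987674516710}}{20279020} \approx 130.81$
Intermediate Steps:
$s = 17112$
$\sqrt{s + \left(\frac{6859}{14281} - \frac{12995}{q}\right)} = \sqrt{17112 + \left(\frac{6859}{14281} - \frac{12995}{14200}\right)} = \sqrt{17112 + \left(6859 \cdot \frac{1}{14281} - \frac{2599}{2840}\right)} = \sqrt{17112 + \left(\frac{6859}{14281} - \frac{2599}{2840}\right)} = \sqrt{17112 - \frac{17636759}{40558040}} = \sqrt{\frac{694011543721}{40558040}} = \frac{\sqrt{7036936987674516710}}{20279020}$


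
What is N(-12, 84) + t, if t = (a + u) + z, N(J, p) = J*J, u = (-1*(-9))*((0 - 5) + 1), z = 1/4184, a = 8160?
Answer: 34593313/4184 ≈ 8268.0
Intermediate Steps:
z = 1/4184 ≈ 0.00023901
u = -36 (u = 9*(-5 + 1) = 9*(-4) = -36)
N(J, p) = J²
t = 33990817/4184 (t = (8160 - 36) + 1/4184 = 8124 + 1/4184 = 33990817/4184 ≈ 8124.0)
N(-12, 84) + t = (-12)² + 33990817/4184 = 144 + 33990817/4184 = 34593313/4184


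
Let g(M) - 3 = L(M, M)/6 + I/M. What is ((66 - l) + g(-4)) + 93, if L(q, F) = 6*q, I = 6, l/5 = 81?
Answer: -497/2 ≈ -248.50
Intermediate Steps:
l = 405 (l = 5*81 = 405)
g(M) = 3 + M + 6/M (g(M) = 3 + ((6*M)/6 + 6/M) = 3 + ((6*M)*(1/6) + 6/M) = 3 + (M + 6/M) = 3 + M + 6/M)
((66 - l) + g(-4)) + 93 = ((66 - 1*405) + (3 - 4 + 6/(-4))) + 93 = ((66 - 405) + (3 - 4 + 6*(-1/4))) + 93 = (-339 + (3 - 4 - 3/2)) + 93 = (-339 - 5/2) + 93 = -683/2 + 93 = -497/2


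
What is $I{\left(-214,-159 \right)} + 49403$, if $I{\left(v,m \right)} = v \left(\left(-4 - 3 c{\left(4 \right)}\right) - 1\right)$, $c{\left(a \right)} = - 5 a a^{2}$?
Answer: $-154967$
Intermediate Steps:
$c{\left(a \right)} = - 5 a^{3}$
$I{\left(v,m \right)} = 955 v$ ($I{\left(v,m \right)} = v \left(\left(-4 - 3 \left(- 5 \cdot 4^{3}\right)\right) - 1\right) = v \left(\left(-4 - 3 \left(\left(-5\right) 64\right)\right) - 1\right) = v \left(\left(-4 - -960\right) - 1\right) = v \left(\left(-4 + 960\right) - 1\right) = v \left(956 - 1\right) = v 955 = 955 v$)
$I{\left(-214,-159 \right)} + 49403 = 955 \left(-214\right) + 49403 = -204370 + 49403 = -154967$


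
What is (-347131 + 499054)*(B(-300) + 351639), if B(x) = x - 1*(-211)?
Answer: 53408530650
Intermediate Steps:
B(x) = 211 + x (B(x) = x + 211 = 211 + x)
(-347131 + 499054)*(B(-300) + 351639) = (-347131 + 499054)*((211 - 300) + 351639) = 151923*(-89 + 351639) = 151923*351550 = 53408530650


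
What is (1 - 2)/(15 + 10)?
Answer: -1/25 ≈ -0.040000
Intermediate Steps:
(1 - 2)/(15 + 10) = -1/25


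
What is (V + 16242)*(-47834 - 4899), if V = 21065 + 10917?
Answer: -2542996192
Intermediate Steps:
V = 31982
(V + 16242)*(-47834 - 4899) = (31982 + 16242)*(-47834 - 4899) = 48224*(-52733) = -2542996192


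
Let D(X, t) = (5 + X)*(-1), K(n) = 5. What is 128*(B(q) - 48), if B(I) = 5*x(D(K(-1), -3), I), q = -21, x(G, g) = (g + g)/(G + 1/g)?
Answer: -731904/211 ≈ -3468.7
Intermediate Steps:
D(X, t) = -5 - X
x(G, g) = 2*g/(G + 1/g) (x(G, g) = (2*g)/(G + 1/g) = 2*g/(G + 1/g))
B(I) = 10*I²/(1 - 10*I) (B(I) = 5*(2*I²/(1 + (-5 - 1*5)*I)) = 5*(2*I²/(1 + (-5 - 5)*I)) = 5*(2*I²/(1 - 10*I)) = 10*I²/(1 - 10*I))
128*(B(q) - 48) = 128*(-10*(-21)²/(-1 + 10*(-21)) - 48) = 128*(-10*441/(-1 - 210) - 48) = 128*(-10*441/(-211) - 48) = 128*(-10*441*(-1/211) - 48) = 128*(4410/211 - 48) = 128*(-5718/211) = -731904/211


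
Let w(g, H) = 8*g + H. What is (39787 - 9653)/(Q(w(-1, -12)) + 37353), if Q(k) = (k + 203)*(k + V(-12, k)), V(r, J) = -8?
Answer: 30134/32229 ≈ 0.93500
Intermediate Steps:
w(g, H) = H + 8*g
Q(k) = (-8 + k)*(203 + k) (Q(k) = (k + 203)*(k - 8) = (203 + k)*(-8 + k) = (-8 + k)*(203 + k))
(39787 - 9653)/(Q(w(-1, -12)) + 37353) = (39787 - 9653)/((-1624 + (-12 + 8*(-1))**2 + 195*(-12 + 8*(-1))) + 37353) = 30134/((-1624 + (-12 - 8)**2 + 195*(-12 - 8)) + 37353) = 30134/((-1624 + (-20)**2 + 195*(-20)) + 37353) = 30134/((-1624 + 400 - 3900) + 37353) = 30134/(-5124 + 37353) = 30134/32229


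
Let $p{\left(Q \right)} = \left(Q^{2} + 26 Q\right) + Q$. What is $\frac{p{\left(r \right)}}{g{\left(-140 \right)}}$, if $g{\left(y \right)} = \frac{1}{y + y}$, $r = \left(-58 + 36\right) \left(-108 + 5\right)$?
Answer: $-1454862640$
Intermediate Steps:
$r = 2266$ ($r = \left(-22\right) \left(-103\right) = 2266$)
$g{\left(y \right)} = \frac{1}{2 y}$
$p{\left(Q \right)} = Q^{2} + 27 Q$
$\frac{p{\left(r \right)}}{g{\left(-140 \right)}} = \frac{2266 \left(27 + 2266\right)}{\frac{1}{2} \frac{1}{-140}} = \frac{2266 \cdot 2293}{\frac{1}{2} \left(- \frac{1}{140}\right)} = \frac{5195938}{- \frac{1}{280}} = 5195938 \left(-280\right) = -1454862640$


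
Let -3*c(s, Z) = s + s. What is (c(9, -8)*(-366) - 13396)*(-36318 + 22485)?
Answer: 154929600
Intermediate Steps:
c(s, Z) = -2*s/3 (c(s, Z) = -(s + s)/3 = -2*s/3)
(c(9, -8)*(-366) - 13396)*(-36318 + 22485) = (-⅔*9*(-366) - 13396)*(-36318 + 22485) = (-6*(-366) - 13396)*(-13833) = (2196 - 13396)*(-13833) = -11200*(-13833) = 154929600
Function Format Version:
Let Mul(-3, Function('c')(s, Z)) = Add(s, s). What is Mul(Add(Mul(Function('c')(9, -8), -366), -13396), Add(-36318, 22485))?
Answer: 154929600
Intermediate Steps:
Function('c')(s, Z) = Mul(Rational(-2, 3), s) (Function('c')(s, Z) = Mul(Rational(-1, 3), Add(s, s)) = Mul(Rational(-1, 3), Mul(2, s)) = Mul(Rational(-2, 3), s))
Mul(Add(Mul(Function('c')(9, -8), -366), -13396), Add(-36318, 22485)) = Mul(Add(Mul(Mul(Rational(-2, 3), 9), -366), -13396), Add(-36318, 22485)) = Mul(Add(Mul(-6, -366), -13396), -13833) = Mul(Add(2196, -13396), -13833) = Mul(-11200, -13833) = 154929600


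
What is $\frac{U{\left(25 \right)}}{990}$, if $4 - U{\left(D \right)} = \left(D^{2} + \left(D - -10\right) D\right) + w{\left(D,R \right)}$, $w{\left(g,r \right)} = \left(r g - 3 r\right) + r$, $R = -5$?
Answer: $- \frac{1381}{990} \approx -1.3949$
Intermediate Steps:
$w{\left(g,r \right)} = - 2 r + g r$ ($w{\left(g,r \right)} = \left(g r - 3 r\right) + r = \left(- 3 r + g r\right) + r = - 2 r + g r$)
$U{\left(D \right)} = -6 - D^{2} + 5 D - D \left(10 + D\right)$ ($U{\left(D \right)} = 4 - \left(\left(D^{2} + \left(D - -10\right) D\right) - 5 \left(-2 + D\right)\right) = 4 - \left(\left(D^{2} + \left(D + 10\right) D\right) - \left(-10 + 5 D\right)\right) = 4 - \left(\left(D^{2} + \left(10 + D\right) D\right) - \left(-10 + 5 D\right)\right) = 4 - \left(\left(D^{2} + D \left(10 + D\right)\right) - \left(-10 + 5 D\right)\right) = 4 - \left(10 + D^{2} - 5 D + D \left(10 + D\right)\right) = -6 - D^{2} + 5 D - D \left(10 + D\right)$)
$\frac{U{\left(25 \right)}}{990} = \frac{-6 - 125 - 2 \cdot 25^{2}}{990} = \left(-6 - 125 - 1250\right) \frac{1}{990} = \left(-1381\right) \frac{1}{990} = - \frac{1381}{990}$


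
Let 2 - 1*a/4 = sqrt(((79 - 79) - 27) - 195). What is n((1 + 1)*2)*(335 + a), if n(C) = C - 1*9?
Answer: -1715 + 20*I*sqrt(222) ≈ -1715.0 + 297.99*I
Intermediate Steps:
a = 8 - 4*I*sqrt(222) (a = 8 - 4*sqrt(((79 - 79) - 27) - 195) = 8 - 4*sqrt((0 - 27) - 195) = 8 - 4*sqrt(-27 - 195) = 8 - 4*I*sqrt(222) ≈ 8.0 - 59.599*I)
n(C) = -9 + C (n(C) = C - 9 = -9 + C)
n((1 + 1)*2)*(335 + a) = (-9 + (1 + 1)*2)*(335 + (8 - 4*I*sqrt(222))) = (-9 + 2*2)*(343 - 4*I*sqrt(222)) = (-9 + 4)*(343 - 4*I*sqrt(222)) = -5*(343 - 4*I*sqrt(222)) = -1715 + 20*I*sqrt(222)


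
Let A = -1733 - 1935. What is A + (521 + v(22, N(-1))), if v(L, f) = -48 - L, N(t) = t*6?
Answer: -3217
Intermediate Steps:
N(t) = 6*t
A = -3668
A + (521 + v(22, N(-1))) = -3668 + (521 + (-48 - 1*22)) = -3668 + (521 + (-48 - 22)) = -3668 + (521 - 70) = -3668 + 451 = -3217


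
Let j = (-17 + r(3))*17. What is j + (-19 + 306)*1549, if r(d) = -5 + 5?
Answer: 444274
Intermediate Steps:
r(d) = 0
j = -289 (j = (-17 + 0)*17 = -17*17 = -289)
j + (-19 + 306)*1549 = -289 + (-19 + 306)*1549 = -289 + 287*1549 = -289 + 444563 = 444274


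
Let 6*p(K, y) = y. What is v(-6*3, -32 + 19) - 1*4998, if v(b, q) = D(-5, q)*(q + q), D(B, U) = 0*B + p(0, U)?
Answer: -14825/3 ≈ -4941.7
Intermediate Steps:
p(K, y) = y/6
D(B, U) = U/6 (D(B, U) = 0*B + U/6 = 0 + U/6 = U/6)
v(b, q) = q**2/3 (v(b, q) = (q/6)*(q + q) = (q/6)*(2*q) = q**2/3)
v(-6*3, -32 + 19) - 1*4998 = (-32 + 19)**2/3 - 1*4998 = (1/3)*(-13)**2 - 4998 = (1/3)*169 - 4998 = 169/3 - 4998 = -14825/3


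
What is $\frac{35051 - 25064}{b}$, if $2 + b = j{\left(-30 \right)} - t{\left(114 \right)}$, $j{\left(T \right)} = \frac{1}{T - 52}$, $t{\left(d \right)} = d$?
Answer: $- \frac{272978}{3171} \approx -86.086$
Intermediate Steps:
$j{\left(T \right)} = \frac{1}{-52 + T}$
$b = - \frac{9513}{82}$ ($b = -2 + \left(\frac{1}{-52 - 30} - 114\right) = -2 - \left(114 - \frac{1}{-82}\right) = -2 - \frac{9349}{82} = - \frac{9513}{82} \approx -116.01$)
$\frac{35051 - 25064}{b} = \frac{35051 - 25064}{- \frac{9513}{82}} = \left(35051 - 25064\right) \left(- \frac{82}{9513}\right) = 9987 \left(- \frac{82}{9513}\right) = - \frac{272978}{3171}$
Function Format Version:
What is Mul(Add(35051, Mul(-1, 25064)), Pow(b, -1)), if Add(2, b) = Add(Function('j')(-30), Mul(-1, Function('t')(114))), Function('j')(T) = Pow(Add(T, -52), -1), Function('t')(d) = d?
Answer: Rational(-272978, 3171) ≈ -86.086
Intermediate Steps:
Function('j')(T) = Pow(Add(-52, T), -1)
b = Rational(-9513, 82) (b = Add(-2, Add(Pow(Add(-52, -30), -1), Mul(-1, 114))) = Add(-2, Add(Pow(-82, -1), -114)) = Add(-2, Add(Rational(-1, 82), -114)) = Add(-2, Rational(-9349, 82)) = Rational(-9513, 82) ≈ -116.01)
Mul(Add(35051, Mul(-1, 25064)), Pow(b, -1)) = Mul(Add(35051, Mul(-1, 25064)), Pow(Rational(-9513, 82), -1)) = Mul(Add(35051, -25064), Rational(-82, 9513)) = Mul(9987, Rational(-82, 9513)) = Rational(-272978, 3171)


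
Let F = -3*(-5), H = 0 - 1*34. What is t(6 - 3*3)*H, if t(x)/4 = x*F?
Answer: 6120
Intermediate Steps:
H = -34 (H = 0 - 34 = -34)
F = 15
t(x) = 60*x (t(x) = 4*(x*15) = 4*(15*x) = 60*x)
t(6 - 3*3)*H = (60*(6 - 3*3))*(-34) = (60*(6 - 9))*(-34) = (60*(-3))*(-34) = -180*(-34) = 6120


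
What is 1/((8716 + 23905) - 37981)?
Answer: -1/5360 ≈ -0.00018657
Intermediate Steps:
1/((8716 + 23905) - 37981) = 1/(32621 - 37981) = 1/(-5360) = -1/5360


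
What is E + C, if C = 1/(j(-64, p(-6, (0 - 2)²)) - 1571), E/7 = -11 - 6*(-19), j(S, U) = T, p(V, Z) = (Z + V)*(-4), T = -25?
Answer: 1150715/1596 ≈ 721.00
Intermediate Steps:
p(V, Z) = -4*V - 4*Z (p(V, Z) = (V + Z)*(-4) = -4*V - 4*Z)
j(S, U) = -25
E = 721 (E = 7*(-11 - 6*(-19)) = 7*(-11 + 114) = 7*103 = 721)
C = -1/1596 (C = 1/(-25 - 1571) = 1/(-1596) = -1/1596 ≈ -0.00062657)
E + C = 721 - 1/1596 = 1150715/1596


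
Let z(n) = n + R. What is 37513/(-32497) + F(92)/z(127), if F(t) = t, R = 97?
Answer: -1353297/1819832 ≈ -0.74364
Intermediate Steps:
z(n) = 97 + n (z(n) = n + 97 = 97 + n)
37513/(-32497) + F(92)/z(127) = 37513/(-32497) + 92/(97 + 127) = 37513*(-1/32497) + 92/224 = -37513/32497 + 92*(1/224) = -37513/32497 + 23/56 = -1353297/1819832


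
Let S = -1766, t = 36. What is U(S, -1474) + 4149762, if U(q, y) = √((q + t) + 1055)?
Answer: 4149762 + 15*I*√3 ≈ 4.1498e+6 + 25.981*I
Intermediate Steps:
U(q, y) = √(1091 + q) (U(q, y) = √((q + 36) + 1055) = √((36 + q) + 1055) = √(1091 + q))
U(S, -1474) + 4149762 = √(1091 - 1766) + 4149762 = √(-675) + 4149762 = 15*I*√3 + 4149762 = 4149762 + 15*I*√3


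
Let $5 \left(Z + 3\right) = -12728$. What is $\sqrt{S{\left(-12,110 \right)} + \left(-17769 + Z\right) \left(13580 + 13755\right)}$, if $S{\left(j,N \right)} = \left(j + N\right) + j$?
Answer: $i \sqrt{555381510} \approx 23567.0 i$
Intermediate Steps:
$Z = - \frac{12743}{5}$ ($Z = -3 + \frac{1}{5} \left(-12728\right) = -3 - \frac{12728}{5} = - \frac{12743}{5} \approx -2548.6$)
$S{\left(j,N \right)} = N + 2 j$ ($S{\left(j,N \right)} = \left(N + j\right) + j = N + 2 j$)
$\sqrt{S{\left(-12,110 \right)} + \left(-17769 + Z\right) \left(13580 + 13755\right)} = \sqrt{\left(110 + 2 \left(-12\right)\right) + \left(-17769 - \frac{12743}{5}\right) \left(13580 + 13755\right)} = \sqrt{\left(110 - 24\right) - 555381596} = \sqrt{86 - 555381596} = \sqrt{-555381510} = i \sqrt{555381510}$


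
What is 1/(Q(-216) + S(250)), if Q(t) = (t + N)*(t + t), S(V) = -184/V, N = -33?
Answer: 125/13445908 ≈ 9.2965e-6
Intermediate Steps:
Q(t) = 2*t*(-33 + t) (Q(t) = (t - 33)*(t + t) = (-33 + t)*(2*t) = 2*t*(-33 + t))
1/(Q(-216) + S(250)) = 1/(2*(-216)*(-33 - 216) - 184/250) = 1/(2*(-216)*(-249) - 184*1/250) = 1/(107568 - 92/125) = 1/(13445908/125) = 125/13445908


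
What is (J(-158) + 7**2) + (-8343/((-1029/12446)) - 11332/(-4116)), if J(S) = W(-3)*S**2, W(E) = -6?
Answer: -50237504/1029 ≈ -48822.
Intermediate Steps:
J(S) = -6*S**2
(J(-158) + 7**2) + (-8343/((-1029/12446)) - 11332/(-4116)) = (-6*(-158)**2 + 7**2) + (-8343/((-1029/12446)) - 11332/(-4116)) = (-6*24964 + 49) + (-8343/((-1029*1/12446)) - 11332*(-1/4116)) = (-149784 + 49) + (-8343/(-21/254) + 2833/1029) = -149735 + (-8343*(-254/21) + 2833/1029) = -149735 + (706374/7 + 2833/1029) = -149735 + 103839811/1029 = -50237504/1029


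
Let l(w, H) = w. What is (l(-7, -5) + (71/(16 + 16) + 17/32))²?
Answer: 289/16 ≈ 18.063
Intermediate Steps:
(l(-7, -5) + (71/(16 + 16) + 17/32))² = (-7 + (71/(16 + 16) + 17/32))² = (-7 + (71/32 + 17*(1/32)))² = (-7 + (71*(1/32) + 17/32))² = (-7 + (71/32 + 17/32))² = (-7 + 11/4)² = (-17/4)² = 289/16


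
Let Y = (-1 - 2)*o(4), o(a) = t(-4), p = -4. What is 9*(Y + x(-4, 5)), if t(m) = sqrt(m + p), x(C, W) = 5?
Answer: 45 - 54*I*sqrt(2) ≈ 45.0 - 76.368*I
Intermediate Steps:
t(m) = sqrt(-4 + m) (t(m) = sqrt(m - 4) = sqrt(-4 + m))
o(a) = 2*I*sqrt(2) (o(a) = sqrt(-4 - 4) = sqrt(-8) = 2*I*sqrt(2))
Y = -6*I*sqrt(2) (Y = (-1 - 2)*(2*I*sqrt(2)) = -6*I*sqrt(2) ≈ -8.4853*I)
9*(Y + x(-4, 5)) = 9*(-6*I*sqrt(2) + 5) = 9*(5 - 6*I*sqrt(2)) = 45 - 54*I*sqrt(2)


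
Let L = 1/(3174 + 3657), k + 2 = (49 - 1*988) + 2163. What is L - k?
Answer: -8347481/6831 ≈ -1222.0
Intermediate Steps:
k = 1222 (k = -2 + ((49 - 1*988) + 2163) = -2 + ((49 - 988) + 2163) = -2 + (-939 + 2163) = -2 + 1224 = 1222)
L = 1/6831 ≈ 0.00014639
L - k = 1/6831 - 1*1222 = 1/6831 - 1222 = -8347481/6831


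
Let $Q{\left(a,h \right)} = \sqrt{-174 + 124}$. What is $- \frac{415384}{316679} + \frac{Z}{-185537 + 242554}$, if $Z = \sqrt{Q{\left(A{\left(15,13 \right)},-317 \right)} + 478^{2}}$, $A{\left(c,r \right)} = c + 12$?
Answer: $- \frac{415384}{316679} + \frac{\sqrt{228484 + 5 i \sqrt{2}}}{57017} \approx -1.3033 + 1.2972 \cdot 10^{-7} i$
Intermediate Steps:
$A{\left(c,r \right)} = 12 + c$
$Q{\left(a,h \right)} = 5 i \sqrt{2}$ ($Q{\left(a,h \right)} = \sqrt{-50} = 5 i \sqrt{2}$)
$Z = \sqrt{228484 + 5 i \sqrt{2}}$ ($Z = \sqrt{5 i \sqrt{2} + 478^{2}} = \sqrt{5 i \sqrt{2} + 228484} = \sqrt{228484 + 5 i \sqrt{2}} \approx 478.0 + 0.007 i$)
$- \frac{415384}{316679} + \frac{Z}{-185537 + 242554} = - \frac{415384}{316679} + \frac{\sqrt{228484 + 5 i \sqrt{2}}}{-185537 + 242554} = \left(-415384\right) \frac{1}{316679} + \frac{\sqrt{228484 + 5 i \sqrt{2}}}{57017} = - \frac{415384}{316679} + \sqrt{228484 + 5 i \sqrt{2}} \cdot \frac{1}{57017} = - \frac{415384}{316679} + \frac{\sqrt{228484 + 5 i \sqrt{2}}}{57017}$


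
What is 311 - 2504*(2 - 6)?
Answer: 10327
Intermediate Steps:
311 - 2504*(2 - 6) = 311 - 2504*(-4) = 311 - 313*(-32) = 311 + 10016 = 10327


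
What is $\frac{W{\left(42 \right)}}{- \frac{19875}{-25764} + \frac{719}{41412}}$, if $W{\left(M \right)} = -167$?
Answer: $- \frac{44455782}{209977} \approx -211.72$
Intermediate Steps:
$\frac{W{\left(42 \right)}}{- \frac{19875}{-25764} + \frac{719}{41412}} = - \frac{167}{- \frac{19875}{-25764} + \frac{719}{41412}} = - \frac{167}{\left(-19875\right) \left(- \frac{1}{25764}\right) + 719 \cdot \frac{1}{41412}} = - \frac{167}{\frac{6625}{8588} + \frac{719}{41412}} = - \frac{167}{\frac{35066159}{44455782}} = \left(-167\right) \frac{44455782}{35066159} = - \frac{44455782}{209977}$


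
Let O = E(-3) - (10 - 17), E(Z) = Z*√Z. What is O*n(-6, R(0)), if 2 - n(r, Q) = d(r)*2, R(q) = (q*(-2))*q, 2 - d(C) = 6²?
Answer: 490 - 210*I*√3 ≈ 490.0 - 363.73*I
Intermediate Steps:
d(C) = -34 (d(C) = 2 - 1*6² = 2 - 1*36 = 2 - 36 = -34)
E(Z) = Z^(3/2)
R(q) = -2*q² (R(q) = (-2*q)*q = -2*q²)
O = 7 - 3*I*√3 (O = (-3)^(3/2) - (10 - 17) = -3*I*√3 - 1*(-7) = -3*I*√3 + 7 = 7 - 3*I*√3 ≈ 7.0 - 5.1962*I)
n(r, Q) = 70 (n(r, Q) = 2 - (-34)*2 = 2 - 1*(-68) = 2 + 68 = 70)
O*n(-6, R(0)) = (7 - 3*I*√3)*70 = 490 - 210*I*√3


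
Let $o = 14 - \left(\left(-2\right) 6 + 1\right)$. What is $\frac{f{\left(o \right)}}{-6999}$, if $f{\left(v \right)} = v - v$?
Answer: $0$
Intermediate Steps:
$o = 25$ ($o = 14 - \left(-12 + 1\right) = 14 - -11 = 14 + 11 = 25$)
$f{\left(v \right)} = 0$
$\frac{f{\left(o \right)}}{-6999} = \frac{0}{-6999} = 0 \left(- \frac{1}{6999}\right) = 0$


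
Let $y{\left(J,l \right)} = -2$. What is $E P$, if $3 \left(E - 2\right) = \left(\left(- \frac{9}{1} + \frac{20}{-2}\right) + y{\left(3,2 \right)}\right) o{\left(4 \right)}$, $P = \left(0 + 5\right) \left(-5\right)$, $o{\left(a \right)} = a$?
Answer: $650$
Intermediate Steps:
$P = -25$ ($P = 5 \left(-5\right) = -25$)
$E = -26$ ($E = 2 + \frac{\left(\left(- \frac{9}{1} + \frac{20}{-2}\right) - 2\right) 4}{3} = 2 + \frac{\left(\left(\left(-9\right) 1 + 20 \left(- \frac{1}{2}\right)\right) - 2\right) 4}{3} = 2 + \frac{\left(\left(-9 - 10\right) - 2\right) 4}{3} = 2 + \frac{\left(-19 - 2\right) 4}{3} = 2 + \frac{\left(-21\right) 4}{3} = 2 + \frac{1}{3} \left(-84\right) = 2 - 28 = -26$)
$E P = \left(-26\right) \left(-25\right) = 650$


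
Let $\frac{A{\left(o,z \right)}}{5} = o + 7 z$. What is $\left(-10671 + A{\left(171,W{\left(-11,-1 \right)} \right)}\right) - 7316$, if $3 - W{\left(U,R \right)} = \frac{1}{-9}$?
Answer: $- \frac{153208}{9} \approx -17023.0$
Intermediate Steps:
$W{\left(U,R \right)} = \frac{28}{9}$ ($W{\left(U,R \right)} = 3 - \frac{1}{-9} = 3 - - \frac{1}{9} = 3 + \frac{1}{9} = \frac{28}{9}$)
$A{\left(o,z \right)} = 5 o + 35 z$ ($A{\left(o,z \right)} = 5 \left(o + 7 z\right) = 5 o + 35 z$)
$\left(-10671 + A{\left(171,W{\left(-11,-1 \right)} \right)}\right) - 7316 = \left(-10671 + \left(5 \cdot 171 + 35 \cdot \frac{28}{9}\right)\right) - 7316 = \left(-10671 + \left(855 + \frac{980}{9}\right)\right) - 7316 = \left(-10671 + \frac{8675}{9}\right) - 7316 = - \frac{87364}{9} - 7316 = - \frac{153208}{9}$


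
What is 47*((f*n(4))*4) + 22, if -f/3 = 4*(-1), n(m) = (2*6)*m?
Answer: 108310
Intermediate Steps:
n(m) = 12*m
f = 12 (f = -12*(-1) = -3*(-4) = 12)
47*((f*n(4))*4) + 22 = 47*((12*(12*4))*4) + 22 = 47*((12*48)*4) + 22 = 47*(576*4) + 22 = 47*2304 + 22 = 108288 + 22 = 108310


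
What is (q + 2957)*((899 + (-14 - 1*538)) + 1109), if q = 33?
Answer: 4353440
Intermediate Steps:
(q + 2957)*((899 + (-14 - 1*538)) + 1109) = (33 + 2957)*((899 + (-14 - 1*538)) + 1109) = 2990*((899 + (-14 - 538)) + 1109) = 2990*((899 - 552) + 1109) = 2990*(347 + 1109) = 2990*1456 = 4353440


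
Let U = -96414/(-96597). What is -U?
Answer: -32138/32199 ≈ -0.99811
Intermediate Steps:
U = 32138/32199 (U = -96414*(-1/96597) = 32138/32199 ≈ 0.99811)
-U = -1*32138/32199 = -32138/32199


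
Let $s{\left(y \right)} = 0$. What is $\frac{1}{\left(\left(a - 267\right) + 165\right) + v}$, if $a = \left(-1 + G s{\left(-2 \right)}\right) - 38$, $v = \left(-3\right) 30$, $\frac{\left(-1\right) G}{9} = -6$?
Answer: $- \frac{1}{231} \approx -0.004329$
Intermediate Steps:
$G = 54$ ($G = \left(-9\right) \left(-6\right) = 54$)
$v = -90$
$a = -39$ ($a = \left(-1 + 54 \cdot 0\right) - 38 = \left(-1 + 0\right) - 38 = -1 - 38 = -39$)
$\frac{1}{\left(\left(a - 267\right) + 165\right) + v} = \frac{1}{\left(\left(-39 - 267\right) + 165\right) - 90} = \frac{1}{\left(-306 + 165\right) - 90} = \frac{1}{-141 - 90} = \frac{1}{-231} = - \frac{1}{231}$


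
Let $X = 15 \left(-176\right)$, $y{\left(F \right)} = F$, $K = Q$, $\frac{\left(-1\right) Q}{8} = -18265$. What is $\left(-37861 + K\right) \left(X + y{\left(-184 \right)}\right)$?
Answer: $-305723416$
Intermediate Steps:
$Q = 146120$ ($Q = \left(-8\right) \left(-18265\right) = 146120$)
$K = 146120$
$X = -2640$
$\left(-37861 + K\right) \left(X + y{\left(-184 \right)}\right) = \left(-37861 + 146120\right) \left(-2640 - 184\right) = 108259 \left(-2824\right) = -305723416$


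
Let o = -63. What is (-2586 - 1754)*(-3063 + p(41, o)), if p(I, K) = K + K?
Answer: 13840260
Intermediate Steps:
p(I, K) = 2*K
(-2586 - 1754)*(-3063 + p(41, o)) = (-2586 - 1754)*(-3063 + 2*(-63)) = -4340*(-3063 - 126) = -4340*(-3189) = 13840260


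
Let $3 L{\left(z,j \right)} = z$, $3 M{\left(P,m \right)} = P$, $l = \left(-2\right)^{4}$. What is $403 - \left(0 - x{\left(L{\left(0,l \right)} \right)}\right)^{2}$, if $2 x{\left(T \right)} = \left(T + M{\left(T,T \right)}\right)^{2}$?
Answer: $403$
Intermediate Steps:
$l = 16$
$M{\left(P,m \right)} = \frac{P}{3}$
$L{\left(z,j \right)} = \frac{z}{3}$
$x{\left(T \right)} = \frac{8 T^{2}}{9}$ ($x{\left(T \right)} = \frac{\left(T + \frac{T}{3}\right)^{2}}{2} = \frac{\left(\frac{4 T}{3}\right)^{2}}{2} = \frac{\frac{16}{9} T^{2}}{2} = \frac{8 T^{2}}{9}$)
$403 - \left(0 - x{\left(L{\left(0,l \right)} \right)}\right)^{2} = 403 - \left(0 - \frac{8 \left(\frac{1}{3} \cdot 0\right)^{2}}{9}\right)^{2} = 403 - \left(0 - \frac{8 \cdot 0^{2}}{9}\right)^{2} = 403 - \left(0 - \frac{8}{9} \cdot 0\right)^{2} = 403 - \left(0 - 0\right)^{2} = 403 - \left(0 + 0\right)^{2} = 403 - 0^{2} = 403 - 0 = 403 + 0 = 403$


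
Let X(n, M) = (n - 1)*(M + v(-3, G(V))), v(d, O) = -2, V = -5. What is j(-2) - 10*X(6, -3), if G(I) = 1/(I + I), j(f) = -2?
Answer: 248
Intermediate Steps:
G(I) = 1/(2*I)
X(n, M) = (-1 + n)*(-2 + M) (X(n, M) = (n - 1)*(M - 2) = (-1 + n)*(-2 + M))
j(-2) - 10*X(6, -3) = -2 - 10*(2 - 1*(-3) - 2*6 - 3*6) = -2 - 10*(2 + 3 - 12 - 18) = -2 - 10*(-25) = -2 + 250 = 248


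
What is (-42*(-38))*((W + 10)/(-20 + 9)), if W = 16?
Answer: -41496/11 ≈ -3772.4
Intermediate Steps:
(-42*(-38))*((W + 10)/(-20 + 9)) = (-42*(-38))*((16 + 10)/(-20 + 9)) = 1596*(26/(-11)) = 1596*(26*(-1/11)) = 1596*(-26/11) = -41496/11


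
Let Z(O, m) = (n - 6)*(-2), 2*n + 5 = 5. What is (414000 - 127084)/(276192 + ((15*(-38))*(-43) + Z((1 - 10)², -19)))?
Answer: 143458/150357 ≈ 0.95412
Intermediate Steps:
n = 0 (n = -5/2 + (½)*5 = -5/2 + 5/2 = 0)
Z(O, m) = 12 (Z(O, m) = (0 - 6)*(-2) = -6*(-2) = 12)
(414000 - 127084)/(276192 + ((15*(-38))*(-43) + Z((1 - 10)², -19))) = (414000 - 127084)/(276192 + ((15*(-38))*(-43) + 12)) = 286916/(276192 + (-570*(-43) + 12)) = 286916/(276192 + (24510 + 12)) = 286916/(276192 + 24522) = 286916/300714 = 286916*(1/300714) = 143458/150357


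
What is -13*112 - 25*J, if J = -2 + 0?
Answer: -1406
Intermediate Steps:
J = -2
-13*112 - 25*J = -13*112 - 25*(-2) = -1456 + 50 = -1406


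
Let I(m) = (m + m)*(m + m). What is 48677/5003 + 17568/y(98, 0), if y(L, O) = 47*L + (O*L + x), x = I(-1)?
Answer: 156146837/11531915 ≈ 13.540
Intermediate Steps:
I(m) = 4*m² (I(m) = (2*m)*(2*m) = 4*m²)
x = 4 (x = 4*(-1)² = 4*1 = 4)
y(L, O) = 4 + 47*L + L*O (y(L, O) = 47*L + (O*L + 4) = 47*L + (L*O + 4) = 47*L + (4 + L*O) = 4 + 47*L + L*O)
48677/5003 + 17568/y(98, 0) = 48677/5003 + 17568/(4 + 47*98 + 98*0) = 48677*(1/5003) + 17568/(4 + 4606 + 0) = 48677/5003 + 17568/4610 = 48677/5003 + 17568*(1/4610) = 48677/5003 + 8784/2305 = 156146837/11531915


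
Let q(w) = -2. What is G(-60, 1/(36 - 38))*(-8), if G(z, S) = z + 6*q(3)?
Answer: 576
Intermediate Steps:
G(z, S) = -12 + z (G(z, S) = z + 6*(-2) = z - 12 = -12 + z)
G(-60, 1/(36 - 38))*(-8) = (-12 - 60)*(-8) = -72*(-8) = 576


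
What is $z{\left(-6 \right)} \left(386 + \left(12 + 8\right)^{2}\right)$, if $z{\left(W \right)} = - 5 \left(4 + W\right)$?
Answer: $7860$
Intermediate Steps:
$z{\left(W \right)} = -20 - 5 W$
$z{\left(-6 \right)} \left(386 + \left(12 + 8\right)^{2}\right) = \left(-20 - -30\right) \left(386 + \left(12 + 8\right)^{2}\right) = \left(-20 + 30\right) \left(386 + 20^{2}\right) = 10 \left(386 + 400\right) = 10 \cdot 786 = 7860$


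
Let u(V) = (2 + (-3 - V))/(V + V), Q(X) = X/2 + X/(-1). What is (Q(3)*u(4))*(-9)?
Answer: -135/16 ≈ -8.4375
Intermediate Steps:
Q(X) = -X/2 (Q(X) = X*(½) + X*(-1) = X/2 - X = -X/2)
u(V) = (-1 - V)/(2*V) (u(V) = (-1 - V)/((2*V)) = (-1 - V)*(1/(2*V)) = (-1 - V)/(2*V))
(Q(3)*u(4))*(-9) = ((-½*3)*((½)*(-1 - 1*4)/4))*(-9) = -3*(-1 - 4)/(4*4)*(-9) = -3*(-5)/(4*4)*(-9) = -3/2*(-5/8)*(-9) = (15/16)*(-9) = -135/16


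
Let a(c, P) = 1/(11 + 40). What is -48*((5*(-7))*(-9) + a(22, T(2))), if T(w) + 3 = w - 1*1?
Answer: -257056/17 ≈ -15121.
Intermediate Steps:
T(w) = -4 + w (T(w) = -3 + (w - 1*1) = -3 + (w - 1) = -3 + (-1 + w) = -4 + w)
a(c, P) = 1/51
-48*((5*(-7))*(-9) + a(22, T(2))) = -48*((5*(-7))*(-9) + 1/51) = -48*(-35*(-9) + 1/51) = -48*(315 + 1/51) = -48*16066/51 = -257056/17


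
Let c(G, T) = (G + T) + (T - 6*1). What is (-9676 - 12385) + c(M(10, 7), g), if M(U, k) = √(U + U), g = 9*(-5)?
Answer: -22157 + 2*√5 ≈ -22153.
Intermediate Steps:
g = -45
M(U, k) = √2*√U (M(U, k) = √(2*U) = √2*√U)
c(G, T) = -6 + G + 2*T (c(G, T) = (G + T) + (T - 6) = (G + T) + (-6 + T) = -6 + G + 2*T)
(-9676 - 12385) + c(M(10, 7), g) = (-9676 - 12385) + (-6 + √2*√10 + 2*(-45)) = -22061 + (-6 + 2*√5 - 90) = -22061 + (-96 + 2*√5) = -22157 + 2*√5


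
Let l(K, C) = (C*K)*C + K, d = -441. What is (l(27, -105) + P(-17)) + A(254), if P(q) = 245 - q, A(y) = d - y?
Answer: 297269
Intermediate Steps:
A(y) = -441 - y
l(K, C) = K + K*C² (l(K, C) = K*C² + K = K + K*C²)
(l(27, -105) + P(-17)) + A(254) = (27*(1 + (-105)²) + (245 - 1*(-17))) + (-441 - 1*254) = (27*(1 + 11025) + (245 + 17)) + (-441 - 254) = (27*11026 + 262) - 695 = (297702 + 262) - 695 = 297964 - 695 = 297269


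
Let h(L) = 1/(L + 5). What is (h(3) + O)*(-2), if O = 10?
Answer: -81/4 ≈ -20.250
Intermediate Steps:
h(L) = 1/(5 + L)
(h(3) + O)*(-2) = (1/(5 + 3) + 10)*(-2) = (1/8 + 10)*(-2) = (81/8)*(-2) = -81/4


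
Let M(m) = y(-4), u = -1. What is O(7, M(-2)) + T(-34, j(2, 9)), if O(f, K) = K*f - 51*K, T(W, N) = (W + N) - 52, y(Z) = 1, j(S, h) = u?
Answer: -131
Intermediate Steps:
j(S, h) = -1
M(m) = 1
T(W, N) = -52 + N + W (T(W, N) = (N + W) - 52 = -52 + N + W)
O(f, K) = -51*K + K*f
O(7, M(-2)) + T(-34, j(2, 9)) = 1*(-51 + 7) + (-52 - 1 - 34) = 1*(-44) - 87 = -44 - 87 = -131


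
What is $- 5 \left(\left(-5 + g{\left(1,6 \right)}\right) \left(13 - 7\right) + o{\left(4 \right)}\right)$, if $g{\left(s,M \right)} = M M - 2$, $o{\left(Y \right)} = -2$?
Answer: $-860$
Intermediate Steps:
$g{\left(s,M \right)} = -2 + M^{2}$ ($g{\left(s,M \right)} = M^{2} - 2 = -2 + M^{2}$)
$- 5 \left(\left(-5 + g{\left(1,6 \right)}\right) \left(13 - 7\right) + o{\left(4 \right)}\right) = - 5 \left(\left(-5 - \left(2 - 6^{2}\right)\right) \left(13 - 7\right) - 2\right) = - 5 \left(\left(-5 + \left(-2 + 36\right)\right) 6 - 2\right) = - 5 \left(\left(-5 + 34\right) 6 - 2\right) = - 5 \left(29 \cdot 6 - 2\right) = - 5 \left(174 - 2\right) = \left(-5\right) 172 = -860$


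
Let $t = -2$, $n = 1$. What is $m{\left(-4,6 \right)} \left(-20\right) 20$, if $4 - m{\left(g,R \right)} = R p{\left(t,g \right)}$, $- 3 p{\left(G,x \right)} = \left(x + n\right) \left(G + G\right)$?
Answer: $-11200$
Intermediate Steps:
$p{\left(G,x \right)} = - \frac{2 G \left(1 + x\right)}{3}$ ($p{\left(G,x \right)} = - \frac{\left(x + 1\right) \left(G + G\right)}{3} = - \frac{\left(1 + x\right) 2 G}{3} = - \frac{2 G \left(1 + x\right)}{3}$)
$m{\left(g,R \right)} = 4 - R \left(\frac{4}{3} + \frac{4 g}{3}\right)$ ($m{\left(g,R \right)} = 4 - R \left(\left(- \frac{2}{3}\right) \left(-2\right) \left(1 + g\right)\right) = 4 - R \left(\frac{4}{3} + \frac{4 g}{3}\right)$)
$m{\left(-4,6 \right)} \left(-20\right) 20 = \left(4 - 8 \left(1 - 4\right)\right) \left(-20\right) 20 = \left(4 - 8 \left(-3\right)\right) \left(-20\right) 20 = \left(4 + 24\right) \left(-20\right) 20 = 28 \left(-20\right) 20 = \left(-560\right) 20 = -11200$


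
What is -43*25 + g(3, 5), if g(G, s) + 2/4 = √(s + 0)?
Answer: -2151/2 + √5 ≈ -1073.3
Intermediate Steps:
g(G, s) = -½ + √s (g(G, s) = -½ + √(s + 0) = -½ + √s)
-43*25 + g(3, 5) = -43*25 + (-½ + √5) = -1075 + (-½ + √5) = -2151/2 + √5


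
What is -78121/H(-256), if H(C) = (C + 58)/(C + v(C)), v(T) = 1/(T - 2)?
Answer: -5159813929/51084 ≈ -1.0101e+5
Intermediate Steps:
v(T) = 1/(-2 + T)
H(C) = (58 + C)/(C + 1/(-2 + C)) (H(C) = (C + 58)/(C + 1/(-2 + C)) = (58 + C)/(C + 1/(-2 + C)))
-78121/H(-256) = -78121*(1 - 256*(-2 - 256))/((-2 - 256)*(58 - 256)) = -78121/(-258*(-198)/(1 - 256*(-258))) = -78121/(-258*(-198)/(1 + 66048)) = -78121/(-258*(-198)/66049) = -78121/((1/66049)*(-258)*(-198)) = -78121/51084/66049 = -78121*66049/51084 = -5159813929/51084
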